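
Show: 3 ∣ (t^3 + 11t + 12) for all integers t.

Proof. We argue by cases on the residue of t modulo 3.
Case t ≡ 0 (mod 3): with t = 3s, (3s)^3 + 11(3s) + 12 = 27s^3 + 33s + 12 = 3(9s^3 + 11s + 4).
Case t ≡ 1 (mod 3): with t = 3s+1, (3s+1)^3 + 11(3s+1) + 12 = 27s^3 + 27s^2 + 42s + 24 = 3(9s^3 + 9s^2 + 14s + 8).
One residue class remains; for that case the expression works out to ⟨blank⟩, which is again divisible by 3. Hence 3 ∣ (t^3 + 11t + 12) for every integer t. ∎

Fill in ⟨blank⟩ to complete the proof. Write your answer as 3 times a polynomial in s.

The residues treated are {0, 1}, so the missing case is t ≡ 2 (mod 3); write t = 3s+2.
Then (3s+2)^3 + 11(3s+2) + 12 = 27s^3 + 54s^2 + 69s + 42 = 3(9s^3 + 18s^2 + 23s + 14).

3(9s^3 + 18s^2 + 23s + 14)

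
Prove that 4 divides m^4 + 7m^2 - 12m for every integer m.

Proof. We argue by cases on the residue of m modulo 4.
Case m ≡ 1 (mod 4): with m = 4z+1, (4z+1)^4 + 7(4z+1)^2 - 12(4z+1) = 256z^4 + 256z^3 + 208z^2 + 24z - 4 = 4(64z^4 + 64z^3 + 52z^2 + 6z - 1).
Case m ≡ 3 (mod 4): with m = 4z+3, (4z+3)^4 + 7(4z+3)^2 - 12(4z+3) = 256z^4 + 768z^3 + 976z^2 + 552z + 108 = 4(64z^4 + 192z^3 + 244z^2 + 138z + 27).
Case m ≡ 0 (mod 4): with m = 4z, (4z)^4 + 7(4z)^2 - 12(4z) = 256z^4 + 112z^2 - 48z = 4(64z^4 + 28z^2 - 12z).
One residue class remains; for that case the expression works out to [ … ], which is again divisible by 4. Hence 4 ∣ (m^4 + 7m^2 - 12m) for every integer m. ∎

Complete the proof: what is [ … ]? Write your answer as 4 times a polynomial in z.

4(64z^4 + 128z^3 + 124z^2 + 48z + 5)

The residues treated are {1, 3, 0}, so the missing case is m ≡ 2 (mod 4); write m = 4z+2.
Then (4z+2)^4 + 7(4z+2)^2 - 12(4z+2) = 256z^4 + 512z^3 + 496z^2 + 192z + 20 = 4(64z^4 + 128z^3 + 124z^2 + 48z + 5).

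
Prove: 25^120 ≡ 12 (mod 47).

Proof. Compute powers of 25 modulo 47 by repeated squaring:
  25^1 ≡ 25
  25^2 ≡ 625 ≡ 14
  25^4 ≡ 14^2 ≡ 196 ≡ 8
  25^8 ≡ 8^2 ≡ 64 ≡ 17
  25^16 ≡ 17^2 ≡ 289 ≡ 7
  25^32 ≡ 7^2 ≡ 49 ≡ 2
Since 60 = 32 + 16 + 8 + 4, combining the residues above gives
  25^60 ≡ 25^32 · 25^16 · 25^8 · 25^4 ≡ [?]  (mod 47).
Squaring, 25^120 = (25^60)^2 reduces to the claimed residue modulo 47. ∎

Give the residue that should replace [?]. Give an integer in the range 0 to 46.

25^32 · 25^16 · 25^8 · 25^4 ≡ 2 · 7 · 17 · 8 = 1904.
1904 mod 47 = 24, so 25^60 ≡ 24 (mod 47).

24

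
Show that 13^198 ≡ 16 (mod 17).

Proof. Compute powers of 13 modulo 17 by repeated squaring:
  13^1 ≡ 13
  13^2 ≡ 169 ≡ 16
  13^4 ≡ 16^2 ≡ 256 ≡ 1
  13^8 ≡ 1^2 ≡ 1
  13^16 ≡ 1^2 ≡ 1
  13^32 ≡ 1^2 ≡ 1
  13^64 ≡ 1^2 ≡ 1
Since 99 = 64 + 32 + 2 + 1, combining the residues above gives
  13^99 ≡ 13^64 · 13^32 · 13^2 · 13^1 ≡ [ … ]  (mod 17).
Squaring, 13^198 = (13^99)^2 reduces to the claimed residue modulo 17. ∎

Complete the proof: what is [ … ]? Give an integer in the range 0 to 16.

13^64 · 13^32 · 13^2 · 13^1 ≡ 1 · 1 · 16 · 13 = 208.
208 mod 17 = 4, so 13^99 ≡ 4 (mod 17).

4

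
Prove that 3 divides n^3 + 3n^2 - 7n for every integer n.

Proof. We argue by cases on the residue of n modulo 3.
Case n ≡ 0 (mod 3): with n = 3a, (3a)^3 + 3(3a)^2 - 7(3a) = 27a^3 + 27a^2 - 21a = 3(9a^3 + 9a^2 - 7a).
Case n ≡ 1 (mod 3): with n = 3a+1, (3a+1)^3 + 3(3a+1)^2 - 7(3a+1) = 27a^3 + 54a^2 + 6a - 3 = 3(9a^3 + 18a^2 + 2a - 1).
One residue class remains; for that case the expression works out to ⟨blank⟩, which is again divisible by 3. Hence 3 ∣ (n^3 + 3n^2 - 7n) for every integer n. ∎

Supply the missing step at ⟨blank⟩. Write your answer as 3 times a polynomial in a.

The residues treated are {0, 1}, so the missing case is n ≡ 2 (mod 3); write n = 3a+2.
Then (3a+2)^3 + 3(3a+2)^2 - 7(3a+2) = 27a^3 + 81a^2 + 51a + 6 = 3(9a^3 + 27a^2 + 17a + 2).

3(9a^3 + 27a^2 + 17a + 2)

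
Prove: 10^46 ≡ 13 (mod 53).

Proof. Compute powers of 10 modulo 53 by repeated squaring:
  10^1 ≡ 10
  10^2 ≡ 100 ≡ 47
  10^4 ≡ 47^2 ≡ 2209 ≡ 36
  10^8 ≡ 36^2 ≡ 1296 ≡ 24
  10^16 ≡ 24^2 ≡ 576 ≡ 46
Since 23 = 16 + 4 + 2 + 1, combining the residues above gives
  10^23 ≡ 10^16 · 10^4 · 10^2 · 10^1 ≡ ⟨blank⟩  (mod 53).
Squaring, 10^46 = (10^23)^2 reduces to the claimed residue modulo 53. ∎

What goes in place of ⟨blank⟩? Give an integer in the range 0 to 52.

Multiply the listed residues: 46 · 36 · 47 · 10 = 1656 → 77832 → 778320.
Reducing modulo 53: 778320 = 14685·53 + 15, so 10^23 ≡ 15.

15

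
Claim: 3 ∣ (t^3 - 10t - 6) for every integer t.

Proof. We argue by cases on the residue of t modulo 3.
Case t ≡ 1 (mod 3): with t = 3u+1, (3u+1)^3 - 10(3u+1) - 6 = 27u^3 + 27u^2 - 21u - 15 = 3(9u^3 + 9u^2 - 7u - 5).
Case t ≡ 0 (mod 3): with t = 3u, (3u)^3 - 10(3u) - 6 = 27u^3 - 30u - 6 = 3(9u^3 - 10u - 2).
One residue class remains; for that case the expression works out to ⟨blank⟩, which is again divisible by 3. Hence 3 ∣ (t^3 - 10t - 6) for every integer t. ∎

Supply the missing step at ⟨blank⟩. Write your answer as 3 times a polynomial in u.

3(9u^3 + 18u^2 + 2u - 6)

Only t ≡ 2 (mod 3) is unaccounted for. Put t = 3u+2:
(3u+2)^3 - 10(3u+2) - 6 expands to 27u^3 + 54u^2 + 6u - 18,
and factoring out 3 leaves 3(9u^3 + 18u^2 + 2u - 6).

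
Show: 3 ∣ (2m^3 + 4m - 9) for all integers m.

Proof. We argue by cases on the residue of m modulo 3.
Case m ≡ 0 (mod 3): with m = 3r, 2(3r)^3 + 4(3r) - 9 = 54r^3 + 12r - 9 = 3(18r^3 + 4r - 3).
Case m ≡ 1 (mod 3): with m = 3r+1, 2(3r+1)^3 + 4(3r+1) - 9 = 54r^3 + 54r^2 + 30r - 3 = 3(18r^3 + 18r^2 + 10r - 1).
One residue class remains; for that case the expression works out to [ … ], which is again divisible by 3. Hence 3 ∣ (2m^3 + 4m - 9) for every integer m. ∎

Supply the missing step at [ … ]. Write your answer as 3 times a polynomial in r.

3(18r^3 + 36r^2 + 28r + 5)

The residues treated are {0, 1}, so the missing case is m ≡ 2 (mod 3); write m = 3r+2.
Then 2(3r+2)^3 + 4(3r+2) - 9 = 54r^3 + 108r^2 + 84r + 15 = 3(18r^3 + 36r^2 + 28r + 5).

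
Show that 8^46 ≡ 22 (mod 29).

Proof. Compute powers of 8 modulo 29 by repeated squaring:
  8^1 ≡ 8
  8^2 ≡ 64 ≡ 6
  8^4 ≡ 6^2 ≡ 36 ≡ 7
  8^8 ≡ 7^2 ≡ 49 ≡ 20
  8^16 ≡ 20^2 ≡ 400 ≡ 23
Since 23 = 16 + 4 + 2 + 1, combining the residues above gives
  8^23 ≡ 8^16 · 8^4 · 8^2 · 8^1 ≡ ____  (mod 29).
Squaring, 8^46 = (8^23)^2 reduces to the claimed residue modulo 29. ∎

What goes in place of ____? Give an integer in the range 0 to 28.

14

Multiply the listed residues: 23 · 7 · 6 · 8 = 161 → 966 → 7728.
Reducing modulo 29: 7728 = 266·29 + 14, so 8^23 ≡ 14.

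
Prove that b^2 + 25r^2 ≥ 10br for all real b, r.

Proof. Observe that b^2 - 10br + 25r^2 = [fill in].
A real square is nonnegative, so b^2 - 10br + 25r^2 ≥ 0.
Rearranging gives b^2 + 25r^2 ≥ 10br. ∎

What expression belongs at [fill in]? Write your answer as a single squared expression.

(b - 5r)^2

The leading and trailing coefficients are 1^2 and 5^2, and 10 = 2·1·5, so the trinomial is (b - 5r)^2.
Hence b^2 - 10br + 25r^2 ≥ 0.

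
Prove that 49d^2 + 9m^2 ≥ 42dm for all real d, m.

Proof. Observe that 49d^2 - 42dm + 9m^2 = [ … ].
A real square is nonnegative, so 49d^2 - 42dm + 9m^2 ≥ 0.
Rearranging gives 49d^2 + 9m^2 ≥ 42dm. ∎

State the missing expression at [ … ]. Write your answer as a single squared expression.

(7d - 3m)^2

49d^2 - 42dm + 9m^2 is a perfect-square trinomial: the outer terms are (7d)^2 and (3m)^2, and the cross term is -2·7d·3m.
So 49d^2 - 42dm + 9m^2 = (7d - 3m)^2 ≥ 0.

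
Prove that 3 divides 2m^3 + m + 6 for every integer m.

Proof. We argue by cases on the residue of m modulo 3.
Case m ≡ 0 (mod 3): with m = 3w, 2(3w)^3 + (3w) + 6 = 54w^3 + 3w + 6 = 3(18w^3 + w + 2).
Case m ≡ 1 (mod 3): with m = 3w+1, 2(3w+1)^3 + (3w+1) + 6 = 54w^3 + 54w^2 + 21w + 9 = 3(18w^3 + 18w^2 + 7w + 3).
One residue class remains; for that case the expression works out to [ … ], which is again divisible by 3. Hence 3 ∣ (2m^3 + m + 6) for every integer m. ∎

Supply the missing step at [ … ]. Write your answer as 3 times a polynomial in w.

3(18w^3 + 36w^2 + 25w + 8)

The residues treated are {0, 1}, so the missing case is m ≡ 2 (mod 3); write m = 3w+2.
Then 2(3w+2)^3 + (3w+2) + 6 = 54w^3 + 108w^2 + 75w + 24 = 3(18w^3 + 36w^2 + 25w + 8).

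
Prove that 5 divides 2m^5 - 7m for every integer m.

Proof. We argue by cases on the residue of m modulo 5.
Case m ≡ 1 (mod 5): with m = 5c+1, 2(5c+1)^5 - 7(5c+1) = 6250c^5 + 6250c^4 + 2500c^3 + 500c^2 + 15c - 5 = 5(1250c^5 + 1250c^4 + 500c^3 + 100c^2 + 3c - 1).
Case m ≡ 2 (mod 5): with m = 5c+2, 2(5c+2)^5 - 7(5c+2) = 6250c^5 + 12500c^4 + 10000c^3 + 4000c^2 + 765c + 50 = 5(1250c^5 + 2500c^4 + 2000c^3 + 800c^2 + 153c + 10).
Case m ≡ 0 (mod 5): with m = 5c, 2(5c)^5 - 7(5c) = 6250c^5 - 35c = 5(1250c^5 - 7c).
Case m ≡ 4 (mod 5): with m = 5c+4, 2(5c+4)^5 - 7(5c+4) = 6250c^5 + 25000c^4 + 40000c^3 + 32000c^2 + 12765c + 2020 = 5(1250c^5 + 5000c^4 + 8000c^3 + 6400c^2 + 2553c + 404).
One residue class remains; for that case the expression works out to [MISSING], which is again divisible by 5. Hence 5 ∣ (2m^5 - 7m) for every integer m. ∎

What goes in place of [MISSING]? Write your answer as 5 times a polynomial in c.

The residues treated are {1, 2, 0, 4}, so the missing case is m ≡ 3 (mod 5); write m = 5c+3.
Then 2(5c+3)^5 - 7(5c+3) = 6250c^5 + 18750c^4 + 22500c^3 + 13500c^2 + 4015c + 465 = 5(1250c^5 + 3750c^4 + 4500c^3 + 2700c^2 + 803c + 93).

5(1250c^5 + 3750c^4 + 4500c^3 + 2700c^2 + 803c + 93)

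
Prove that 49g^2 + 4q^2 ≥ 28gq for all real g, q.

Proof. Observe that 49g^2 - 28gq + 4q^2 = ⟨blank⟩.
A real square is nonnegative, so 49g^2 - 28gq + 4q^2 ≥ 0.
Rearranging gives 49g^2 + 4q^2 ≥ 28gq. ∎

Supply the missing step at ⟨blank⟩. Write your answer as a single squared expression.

The leading and trailing coefficients are 7^2 and 2^2, and 28 = 2·7·2, so the trinomial is (7g - 2q)^2.
Hence 49g^2 - 28gq + 4q^2 ≥ 0.

(7g - 2q)^2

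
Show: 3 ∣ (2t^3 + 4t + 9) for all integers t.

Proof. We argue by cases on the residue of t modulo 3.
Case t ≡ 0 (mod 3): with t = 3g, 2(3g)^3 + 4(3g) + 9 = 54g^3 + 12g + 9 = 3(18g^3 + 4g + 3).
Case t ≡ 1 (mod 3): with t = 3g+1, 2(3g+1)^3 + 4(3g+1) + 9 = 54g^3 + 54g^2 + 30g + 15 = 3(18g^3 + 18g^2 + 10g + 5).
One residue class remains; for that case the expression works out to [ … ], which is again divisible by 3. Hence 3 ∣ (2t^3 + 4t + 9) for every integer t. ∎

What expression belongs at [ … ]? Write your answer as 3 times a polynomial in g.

3(18g^3 + 36g^2 + 28g + 11)

Only t ≡ 2 (mod 3) is unaccounted for. Put t = 3g+2:
2(3g+2)^3 + 4(3g+2) + 9 expands to 54g^3 + 108g^2 + 84g + 33,
and factoring out 3 leaves 3(18g^3 + 36g^2 + 28g + 11).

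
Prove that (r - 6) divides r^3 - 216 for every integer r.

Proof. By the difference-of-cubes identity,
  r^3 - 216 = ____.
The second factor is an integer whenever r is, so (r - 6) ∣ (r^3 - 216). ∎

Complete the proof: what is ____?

(r - 6)(r^2 + 6r + 36)

Polynomial division of r^3 - 216 by r - 6 leaves remainder 0 and quotient r^2 + 6r + 36.
Hence r^3 - 216 = (r - 6)(r^2 + 6r + 36).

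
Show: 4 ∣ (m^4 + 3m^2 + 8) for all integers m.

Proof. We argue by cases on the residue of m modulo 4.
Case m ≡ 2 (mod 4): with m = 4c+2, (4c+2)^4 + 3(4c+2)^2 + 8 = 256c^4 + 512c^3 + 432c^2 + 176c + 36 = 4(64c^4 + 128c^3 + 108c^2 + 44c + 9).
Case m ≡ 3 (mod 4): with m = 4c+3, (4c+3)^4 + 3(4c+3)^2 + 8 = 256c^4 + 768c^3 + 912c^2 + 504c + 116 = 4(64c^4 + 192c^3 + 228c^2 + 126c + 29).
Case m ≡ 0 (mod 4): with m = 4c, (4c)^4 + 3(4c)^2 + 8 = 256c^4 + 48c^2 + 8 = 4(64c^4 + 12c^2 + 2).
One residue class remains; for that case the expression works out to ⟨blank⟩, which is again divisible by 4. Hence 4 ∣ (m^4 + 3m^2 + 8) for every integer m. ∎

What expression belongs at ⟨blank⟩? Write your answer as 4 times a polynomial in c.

Only m ≡ 1 (mod 4) is unaccounted for. Put m = 4c+1:
(4c+1)^4 + 3(4c+1)^2 + 8 expands to 256c^4 + 256c^3 + 144c^2 + 40c + 12,
and factoring out 4 leaves 4(64c^4 + 64c^3 + 36c^2 + 10c + 3).

4(64c^4 + 64c^3 + 36c^2 + 10c + 3)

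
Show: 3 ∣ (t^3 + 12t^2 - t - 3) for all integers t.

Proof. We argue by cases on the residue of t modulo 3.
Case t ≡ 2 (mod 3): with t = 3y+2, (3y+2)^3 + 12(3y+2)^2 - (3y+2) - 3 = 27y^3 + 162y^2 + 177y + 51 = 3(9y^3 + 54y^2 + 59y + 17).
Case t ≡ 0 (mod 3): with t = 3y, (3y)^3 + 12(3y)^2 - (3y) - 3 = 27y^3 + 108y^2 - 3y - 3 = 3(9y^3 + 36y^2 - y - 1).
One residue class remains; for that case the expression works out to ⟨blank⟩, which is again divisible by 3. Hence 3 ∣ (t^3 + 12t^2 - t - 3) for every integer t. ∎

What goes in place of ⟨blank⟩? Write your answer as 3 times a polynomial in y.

The residues treated are {2, 0}, so the missing case is t ≡ 1 (mod 3); write t = 3y+1.
Then (3y+1)^3 + 12(3y+1)^2 - (3y+1) - 3 = 27y^3 + 135y^2 + 78y + 9 = 3(9y^3 + 45y^2 + 26y + 3).

3(9y^3 + 45y^2 + 26y + 3)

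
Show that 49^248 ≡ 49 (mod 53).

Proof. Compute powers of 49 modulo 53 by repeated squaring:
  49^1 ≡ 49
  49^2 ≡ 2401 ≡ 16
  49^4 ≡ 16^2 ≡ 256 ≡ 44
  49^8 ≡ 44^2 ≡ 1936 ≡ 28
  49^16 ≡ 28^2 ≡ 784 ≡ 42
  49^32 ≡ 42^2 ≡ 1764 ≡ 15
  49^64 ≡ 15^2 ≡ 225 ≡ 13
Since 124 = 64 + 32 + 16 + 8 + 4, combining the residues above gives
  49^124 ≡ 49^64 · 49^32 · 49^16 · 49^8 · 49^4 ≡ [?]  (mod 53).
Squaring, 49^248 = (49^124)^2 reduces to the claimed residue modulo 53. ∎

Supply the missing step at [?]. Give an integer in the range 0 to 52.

46

Multiply the listed residues: 13 · 15 · 42 · 28 · 44 = 195 → 8190 → 229320 → 10090080.
Reducing modulo 53: 10090080 = 190378·53 + 46, so 49^124 ≡ 46.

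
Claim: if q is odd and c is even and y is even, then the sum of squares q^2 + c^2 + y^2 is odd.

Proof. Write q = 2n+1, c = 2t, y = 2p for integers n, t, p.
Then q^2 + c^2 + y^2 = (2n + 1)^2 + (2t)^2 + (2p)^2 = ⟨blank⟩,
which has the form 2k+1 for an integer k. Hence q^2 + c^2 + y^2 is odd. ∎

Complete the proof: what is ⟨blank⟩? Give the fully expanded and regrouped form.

(2n + 1)^2 + (2t)^2 + (2p)^2 = 4n^2 + 4n + 4p^2 + 4t^2 + 1
= 2(2n^2 + 2n + 2p^2 + 2t^2) + 1.
Since 2n^2 + 2n + 2p^2 + 2t^2 is an integer, the sum of squares is of the form 2k+1 for an integer k.

2(2n^2 + 2n + 2p^2 + 2t^2) + 1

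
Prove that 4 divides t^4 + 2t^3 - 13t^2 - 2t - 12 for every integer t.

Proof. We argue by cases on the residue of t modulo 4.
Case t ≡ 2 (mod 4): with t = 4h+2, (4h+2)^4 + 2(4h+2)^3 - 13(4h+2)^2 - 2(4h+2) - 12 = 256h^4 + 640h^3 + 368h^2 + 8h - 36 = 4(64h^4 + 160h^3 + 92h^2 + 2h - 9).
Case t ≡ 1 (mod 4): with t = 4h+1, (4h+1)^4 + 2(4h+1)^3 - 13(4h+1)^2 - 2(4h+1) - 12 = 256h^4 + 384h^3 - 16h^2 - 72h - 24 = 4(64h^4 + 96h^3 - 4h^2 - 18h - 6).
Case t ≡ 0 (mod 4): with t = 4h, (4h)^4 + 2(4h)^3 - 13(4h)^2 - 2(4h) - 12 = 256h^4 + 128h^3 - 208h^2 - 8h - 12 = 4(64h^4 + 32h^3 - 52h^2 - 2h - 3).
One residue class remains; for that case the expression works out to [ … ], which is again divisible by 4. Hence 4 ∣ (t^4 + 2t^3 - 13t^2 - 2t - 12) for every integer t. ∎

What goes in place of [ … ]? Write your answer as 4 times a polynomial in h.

Only t ≡ 3 (mod 4) is unaccounted for. Put t = 4h+3:
(4h+3)^4 + 2(4h+3)^3 - 13(4h+3)^2 - 2(4h+3) - 12 expands to 256h^4 + 896h^3 + 944h^2 + 328h,
and factoring out 4 leaves 4(64h^4 + 224h^3 + 236h^2 + 82h).

4(64h^4 + 224h^3 + 236h^2 + 82h)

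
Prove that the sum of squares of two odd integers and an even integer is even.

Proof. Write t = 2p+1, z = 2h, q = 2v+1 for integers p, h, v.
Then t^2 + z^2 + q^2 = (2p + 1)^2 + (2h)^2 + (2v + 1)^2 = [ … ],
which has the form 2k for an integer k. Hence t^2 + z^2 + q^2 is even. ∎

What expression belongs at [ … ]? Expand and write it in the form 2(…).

2(2h^2 + 2p^2 + 2p + 2v^2 + 2v + 1)

(2p + 1)^2 + (2h)^2 + (2v + 1)^2 = 4h^2 + 4p^2 + 4p + 4v^2 + 4v + 2
= 2(2h^2 + 2p^2 + 2p + 2v^2 + 2v + 1).
Since 2h^2 + 2p^2 + 2p + 2v^2 + 2v + 1 is an integer, the sum of squares is of the form 2k for an integer k.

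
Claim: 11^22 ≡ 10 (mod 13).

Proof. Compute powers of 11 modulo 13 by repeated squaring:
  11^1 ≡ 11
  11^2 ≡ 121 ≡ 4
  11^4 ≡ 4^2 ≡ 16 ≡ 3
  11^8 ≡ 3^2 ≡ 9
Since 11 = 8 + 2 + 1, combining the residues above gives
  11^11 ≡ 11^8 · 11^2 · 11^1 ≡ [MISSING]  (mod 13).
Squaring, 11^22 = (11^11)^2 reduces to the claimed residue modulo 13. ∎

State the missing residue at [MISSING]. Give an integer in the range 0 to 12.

11^8 · 11^2 · 11^1 ≡ 9 · 4 · 11 = 396.
396 mod 13 = 6, so 11^11 ≡ 6 (mod 13).

6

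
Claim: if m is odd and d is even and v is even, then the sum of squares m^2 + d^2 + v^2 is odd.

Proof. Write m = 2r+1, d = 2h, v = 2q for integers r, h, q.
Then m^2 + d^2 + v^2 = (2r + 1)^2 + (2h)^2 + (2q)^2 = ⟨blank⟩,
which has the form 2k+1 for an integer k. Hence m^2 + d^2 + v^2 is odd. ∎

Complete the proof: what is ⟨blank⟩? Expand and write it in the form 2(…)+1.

2(2h^2 + 2q^2 + 2r^2 + 2r) + 1

Expanding: (2r + 1)^2 + (2h)^2 + (2q)^2 = 4h^2 + 4q^2 + 4r^2 + 4r + 1.
Every term except the constant is even, so this is 2(2h^2 + 2q^2 + 2r^2 + 2r) + 1,
and 2h^2 + 2q^2 + 2r^2 + 2r ∈ ℤ gives the required form.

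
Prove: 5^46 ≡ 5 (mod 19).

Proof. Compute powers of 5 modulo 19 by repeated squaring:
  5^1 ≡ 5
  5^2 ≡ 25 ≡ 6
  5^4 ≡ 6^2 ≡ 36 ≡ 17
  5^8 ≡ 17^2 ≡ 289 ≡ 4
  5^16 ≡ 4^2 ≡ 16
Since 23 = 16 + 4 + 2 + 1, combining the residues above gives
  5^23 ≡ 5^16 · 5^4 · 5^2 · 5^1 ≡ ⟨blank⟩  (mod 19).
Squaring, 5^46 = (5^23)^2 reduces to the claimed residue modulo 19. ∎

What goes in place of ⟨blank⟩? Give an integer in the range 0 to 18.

9

Multiply the listed residues: 16 · 17 · 6 · 5 = 272 → 1632 → 8160.
Reducing modulo 19: 8160 = 429·19 + 9, so 5^23 ≡ 9.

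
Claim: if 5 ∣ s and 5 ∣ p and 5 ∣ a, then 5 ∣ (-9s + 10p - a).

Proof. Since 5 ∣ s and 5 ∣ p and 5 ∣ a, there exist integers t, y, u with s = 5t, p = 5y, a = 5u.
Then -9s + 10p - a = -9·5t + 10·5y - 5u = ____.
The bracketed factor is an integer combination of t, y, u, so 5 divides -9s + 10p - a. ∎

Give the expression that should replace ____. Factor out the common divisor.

Each term has a factor of 5: -9·5t + 10·5y - 5u = 5·(-9t - u + 10y).
Since -9t - u + 10y is an integer, 5 ∣ (-9s + 10p - a).

5(-9t - u + 10y)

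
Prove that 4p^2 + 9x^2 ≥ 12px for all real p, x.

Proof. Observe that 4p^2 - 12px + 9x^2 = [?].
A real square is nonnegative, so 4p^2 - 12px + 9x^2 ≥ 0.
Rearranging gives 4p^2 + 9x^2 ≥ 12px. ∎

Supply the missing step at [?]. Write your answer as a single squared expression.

4p^2 - 12px + 9x^2 is a perfect-square trinomial: the outer terms are (2p)^2 and (3x)^2, and the cross term is -2·2p·3x.
So 4p^2 - 12px + 9x^2 = (2p - 3x)^2 ≥ 0.

(2p - 3x)^2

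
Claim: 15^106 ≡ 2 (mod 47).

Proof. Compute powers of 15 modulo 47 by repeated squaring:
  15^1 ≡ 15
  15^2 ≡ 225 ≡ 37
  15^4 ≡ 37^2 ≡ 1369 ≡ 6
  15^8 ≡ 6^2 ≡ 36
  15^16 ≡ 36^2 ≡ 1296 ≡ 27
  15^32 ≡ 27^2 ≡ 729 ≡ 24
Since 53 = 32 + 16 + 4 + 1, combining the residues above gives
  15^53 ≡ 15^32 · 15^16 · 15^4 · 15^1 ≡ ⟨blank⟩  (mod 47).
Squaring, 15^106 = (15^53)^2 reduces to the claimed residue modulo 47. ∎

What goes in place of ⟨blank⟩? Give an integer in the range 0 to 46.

40

Multiply the listed residues: 24 · 27 · 6 · 15 = 648 → 3888 → 58320.
Reducing modulo 47: 58320 = 1240·47 + 40, so 15^53 ≡ 40.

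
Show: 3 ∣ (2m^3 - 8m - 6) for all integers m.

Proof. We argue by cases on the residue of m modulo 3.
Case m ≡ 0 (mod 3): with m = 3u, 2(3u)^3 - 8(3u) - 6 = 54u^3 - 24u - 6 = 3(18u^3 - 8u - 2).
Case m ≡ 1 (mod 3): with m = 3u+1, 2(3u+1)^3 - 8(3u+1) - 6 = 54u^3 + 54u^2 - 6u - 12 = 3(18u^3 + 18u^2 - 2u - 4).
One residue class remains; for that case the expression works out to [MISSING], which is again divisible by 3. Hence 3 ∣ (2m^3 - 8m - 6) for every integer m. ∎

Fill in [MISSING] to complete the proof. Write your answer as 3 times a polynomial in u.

The residues treated are {0, 1}, so the missing case is m ≡ 2 (mod 3); write m = 3u+2.
Then 2(3u+2)^3 - 8(3u+2) - 6 = 54u^3 + 108u^2 + 48u - 6 = 3(18u^3 + 36u^2 + 16u - 2).

3(18u^3 + 36u^2 + 16u - 2)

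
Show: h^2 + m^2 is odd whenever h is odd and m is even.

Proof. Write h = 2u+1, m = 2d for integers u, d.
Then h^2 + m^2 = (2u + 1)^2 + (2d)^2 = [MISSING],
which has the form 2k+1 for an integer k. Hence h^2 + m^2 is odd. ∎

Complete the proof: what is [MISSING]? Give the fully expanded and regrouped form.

(2u + 1)^2 + (2d)^2 = 4d^2 + 4u^2 + 4u + 1
= 2(2d^2 + 2u^2 + 2u) + 1.
Since 2d^2 + 2u^2 + 2u is an integer, the sum of squares is of the form 2k+1 for an integer k.

2(2d^2 + 2u^2 + 2u) + 1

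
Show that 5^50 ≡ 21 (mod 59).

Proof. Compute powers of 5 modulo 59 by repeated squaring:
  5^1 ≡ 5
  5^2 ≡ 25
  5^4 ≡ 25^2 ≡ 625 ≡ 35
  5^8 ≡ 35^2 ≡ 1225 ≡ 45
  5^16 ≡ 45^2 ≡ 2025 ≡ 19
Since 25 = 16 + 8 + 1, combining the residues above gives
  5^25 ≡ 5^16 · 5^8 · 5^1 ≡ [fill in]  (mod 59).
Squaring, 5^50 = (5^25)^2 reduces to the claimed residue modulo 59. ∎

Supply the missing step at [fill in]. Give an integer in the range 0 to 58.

27

5^16 · 5^8 · 5^1 ≡ 19 · 45 · 5 = 4275.
4275 mod 59 = 27, so 5^25 ≡ 27 (mod 59).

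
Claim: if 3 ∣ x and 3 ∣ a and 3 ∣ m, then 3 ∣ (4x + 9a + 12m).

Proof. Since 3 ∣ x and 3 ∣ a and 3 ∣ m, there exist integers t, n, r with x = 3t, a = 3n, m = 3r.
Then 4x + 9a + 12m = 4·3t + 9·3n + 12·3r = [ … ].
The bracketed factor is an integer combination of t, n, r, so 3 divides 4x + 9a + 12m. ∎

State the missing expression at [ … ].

3(9n + 12r + 4t)

Pull the common 3 out of every term: 4·3t + 9·3n + 12·3r = 3(9n + 12r + 4t).
9n + 12r + 4t is an integer, which exhibits the divisibility.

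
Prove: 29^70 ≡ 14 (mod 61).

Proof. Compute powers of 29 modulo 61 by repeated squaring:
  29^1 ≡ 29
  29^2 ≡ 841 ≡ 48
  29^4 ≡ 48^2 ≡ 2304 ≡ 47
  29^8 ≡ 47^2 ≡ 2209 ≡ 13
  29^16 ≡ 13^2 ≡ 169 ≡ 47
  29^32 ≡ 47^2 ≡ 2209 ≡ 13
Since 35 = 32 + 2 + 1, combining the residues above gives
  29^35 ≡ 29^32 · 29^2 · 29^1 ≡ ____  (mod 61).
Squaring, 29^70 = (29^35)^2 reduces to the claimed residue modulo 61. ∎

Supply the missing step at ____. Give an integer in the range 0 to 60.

Multiply the listed residues: 13 · 48 · 29 = 624 → 18096.
Reducing modulo 61: 18096 = 296·61 + 40, so 29^35 ≡ 40.

40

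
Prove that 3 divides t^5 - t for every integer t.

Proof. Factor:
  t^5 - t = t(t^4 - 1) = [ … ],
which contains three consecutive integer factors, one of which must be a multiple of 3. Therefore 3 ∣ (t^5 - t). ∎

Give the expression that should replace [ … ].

t^4 - 1 = (t^2 - 1)(t^2 + 1), and t^2 - 1 = (t-1)(t+1).
So t(t^4 - 1) = (t - 1)t(t + 1)(t^2 + 1).

(t - 1)t(t + 1)(t^2 + 1)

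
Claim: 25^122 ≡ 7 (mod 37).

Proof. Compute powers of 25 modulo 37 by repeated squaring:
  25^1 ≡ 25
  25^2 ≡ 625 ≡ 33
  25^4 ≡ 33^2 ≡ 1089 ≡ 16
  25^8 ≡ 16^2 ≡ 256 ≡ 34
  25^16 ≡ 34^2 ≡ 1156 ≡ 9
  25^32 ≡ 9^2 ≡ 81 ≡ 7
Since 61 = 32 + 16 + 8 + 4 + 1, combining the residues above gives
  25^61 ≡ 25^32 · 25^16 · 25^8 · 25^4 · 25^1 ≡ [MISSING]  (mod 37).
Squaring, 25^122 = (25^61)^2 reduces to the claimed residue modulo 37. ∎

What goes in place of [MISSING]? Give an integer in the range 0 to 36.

28

Multiply the listed residues: 7 · 9 · 34 · 16 · 25 = 63 → 2142 → 34272 → 856800.
Reducing modulo 37: 856800 = 23156·37 + 28, so 25^61 ≡ 28.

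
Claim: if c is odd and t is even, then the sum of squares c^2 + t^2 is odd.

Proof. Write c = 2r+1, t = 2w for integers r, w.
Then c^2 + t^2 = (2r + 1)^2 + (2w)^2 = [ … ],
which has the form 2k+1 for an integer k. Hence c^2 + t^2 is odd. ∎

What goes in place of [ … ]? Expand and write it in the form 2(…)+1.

(2r + 1)^2 + (2w)^2 = 4r^2 + 4r + 4w^2 + 1
= 2(2r^2 + 2r + 2w^2) + 1.
Since 2r^2 + 2r + 2w^2 is an integer, the sum of squares is of the form 2k+1 for an integer k.

2(2r^2 + 2r + 2w^2) + 1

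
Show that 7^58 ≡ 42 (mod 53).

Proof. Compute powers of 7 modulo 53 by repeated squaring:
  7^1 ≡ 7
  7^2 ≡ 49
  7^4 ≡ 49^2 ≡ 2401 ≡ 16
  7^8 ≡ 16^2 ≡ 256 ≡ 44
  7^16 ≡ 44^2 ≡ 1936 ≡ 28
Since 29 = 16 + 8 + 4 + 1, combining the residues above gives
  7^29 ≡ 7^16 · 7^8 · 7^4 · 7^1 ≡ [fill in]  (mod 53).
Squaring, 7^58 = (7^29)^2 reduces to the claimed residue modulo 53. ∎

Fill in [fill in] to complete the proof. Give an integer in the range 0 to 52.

7^16 · 7^8 · 7^4 · 7^1 ≡ 28 · 44 · 16 · 7 = 137984.
137984 mod 53 = 25, so 7^29 ≡ 25 (mod 53).

25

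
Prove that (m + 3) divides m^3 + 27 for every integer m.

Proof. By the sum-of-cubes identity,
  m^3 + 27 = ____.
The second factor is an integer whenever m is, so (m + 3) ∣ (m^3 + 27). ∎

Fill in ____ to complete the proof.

(m + 3)(m^2 - 3m + 9)

a^3 + b^3 = (a + b)(a^2 - ab + b^2). With a = m, b = 3:
m^3 + 27 = (m + 3)(m^2 - 3m + 9).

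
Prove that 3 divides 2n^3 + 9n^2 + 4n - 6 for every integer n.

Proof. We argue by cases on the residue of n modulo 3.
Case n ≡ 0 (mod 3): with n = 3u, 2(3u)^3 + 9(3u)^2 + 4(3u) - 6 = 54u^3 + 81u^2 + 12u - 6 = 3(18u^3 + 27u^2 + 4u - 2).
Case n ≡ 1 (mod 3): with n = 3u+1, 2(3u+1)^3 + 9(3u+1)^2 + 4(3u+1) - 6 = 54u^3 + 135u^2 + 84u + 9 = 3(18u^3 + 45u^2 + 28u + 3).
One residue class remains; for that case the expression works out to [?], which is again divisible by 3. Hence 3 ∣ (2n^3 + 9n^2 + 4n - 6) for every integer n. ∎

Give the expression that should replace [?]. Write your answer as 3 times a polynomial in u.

3(18u^3 + 63u^2 + 64u + 18)

The residues treated are {0, 1}, so the missing case is n ≡ 2 (mod 3); write n = 3u+2.
Then 2(3u+2)^3 + 9(3u+2)^2 + 4(3u+2) - 6 = 54u^3 + 189u^2 + 192u + 54 = 3(18u^3 + 63u^2 + 64u + 18).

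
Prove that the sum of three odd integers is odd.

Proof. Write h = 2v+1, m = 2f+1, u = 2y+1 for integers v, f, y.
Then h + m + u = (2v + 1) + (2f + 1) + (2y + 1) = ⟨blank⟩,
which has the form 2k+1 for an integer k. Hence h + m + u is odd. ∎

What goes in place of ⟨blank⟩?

2(f + v + y + 1) + 1

(2v + 1) + (2f + 1) + (2y + 1) = 2f + 2v + 2y + 3
= 2(f + v + y + 1) + 1.
Since f + v + y + 1 is an integer, the sum is of the form 2k+1 for an integer k.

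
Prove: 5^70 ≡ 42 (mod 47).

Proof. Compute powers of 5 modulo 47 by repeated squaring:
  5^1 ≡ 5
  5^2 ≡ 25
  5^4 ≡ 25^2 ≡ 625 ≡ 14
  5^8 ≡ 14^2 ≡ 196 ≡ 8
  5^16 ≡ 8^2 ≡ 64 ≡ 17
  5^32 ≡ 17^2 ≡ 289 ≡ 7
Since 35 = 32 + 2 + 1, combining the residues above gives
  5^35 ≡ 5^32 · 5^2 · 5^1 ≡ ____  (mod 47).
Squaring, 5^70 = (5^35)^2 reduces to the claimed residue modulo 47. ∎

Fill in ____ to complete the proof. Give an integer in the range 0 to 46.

29

5^32 · 5^2 · 5^1 ≡ 7 · 25 · 5 = 875.
875 mod 47 = 29, so 5^35 ≡ 29 (mod 47).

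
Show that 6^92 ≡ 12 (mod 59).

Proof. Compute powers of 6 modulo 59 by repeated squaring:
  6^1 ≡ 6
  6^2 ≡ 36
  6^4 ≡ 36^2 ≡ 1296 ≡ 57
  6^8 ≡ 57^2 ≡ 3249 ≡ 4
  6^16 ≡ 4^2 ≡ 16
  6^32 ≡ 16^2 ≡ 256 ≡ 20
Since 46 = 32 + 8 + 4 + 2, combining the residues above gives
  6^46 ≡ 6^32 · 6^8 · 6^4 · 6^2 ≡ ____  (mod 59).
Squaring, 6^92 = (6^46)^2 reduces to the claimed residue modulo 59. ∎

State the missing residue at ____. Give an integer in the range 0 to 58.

6^32 · 6^8 · 6^4 · 6^2 ≡ 20 · 4 · 57 · 36 = 164160.
164160 mod 59 = 22, so 6^46 ≡ 22 (mod 59).

22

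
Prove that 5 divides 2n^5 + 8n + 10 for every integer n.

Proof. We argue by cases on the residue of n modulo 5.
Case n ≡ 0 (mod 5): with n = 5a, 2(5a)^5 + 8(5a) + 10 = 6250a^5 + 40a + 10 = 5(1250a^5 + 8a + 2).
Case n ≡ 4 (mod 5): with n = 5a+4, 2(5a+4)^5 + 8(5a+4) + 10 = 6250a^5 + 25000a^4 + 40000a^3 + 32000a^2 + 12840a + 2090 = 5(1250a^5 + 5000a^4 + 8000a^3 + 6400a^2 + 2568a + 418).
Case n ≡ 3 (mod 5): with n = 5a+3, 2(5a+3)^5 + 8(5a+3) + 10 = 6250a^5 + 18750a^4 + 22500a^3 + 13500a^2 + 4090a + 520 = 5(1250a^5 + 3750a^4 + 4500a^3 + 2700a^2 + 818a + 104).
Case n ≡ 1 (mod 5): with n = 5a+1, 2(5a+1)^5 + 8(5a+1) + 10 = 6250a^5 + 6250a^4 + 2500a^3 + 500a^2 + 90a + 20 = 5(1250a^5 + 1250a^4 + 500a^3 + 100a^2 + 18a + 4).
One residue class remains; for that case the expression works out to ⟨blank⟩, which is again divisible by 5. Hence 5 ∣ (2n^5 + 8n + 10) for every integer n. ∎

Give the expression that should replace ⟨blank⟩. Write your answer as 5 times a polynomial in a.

5(1250a^5 + 2500a^4 + 2000a^3 + 800a^2 + 168a + 18)

Only n ≡ 2 (mod 5) is unaccounted for. Put n = 5a+2:
2(5a+2)^5 + 8(5a+2) + 10 expands to 6250a^5 + 12500a^4 + 10000a^3 + 4000a^2 + 840a + 90,
and factoring out 5 leaves 5(1250a^5 + 2500a^4 + 2000a^3 + 800a^2 + 168a + 18).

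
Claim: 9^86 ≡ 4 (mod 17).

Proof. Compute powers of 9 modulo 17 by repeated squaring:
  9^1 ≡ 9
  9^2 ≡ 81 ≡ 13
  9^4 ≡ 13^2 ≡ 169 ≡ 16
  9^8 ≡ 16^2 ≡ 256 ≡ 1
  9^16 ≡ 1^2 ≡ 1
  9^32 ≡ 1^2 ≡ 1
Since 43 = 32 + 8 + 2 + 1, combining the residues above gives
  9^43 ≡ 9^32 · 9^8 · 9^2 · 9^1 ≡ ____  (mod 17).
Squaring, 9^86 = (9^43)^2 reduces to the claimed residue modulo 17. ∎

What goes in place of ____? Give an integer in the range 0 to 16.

Multiply the listed residues: 1 · 1 · 13 · 9 = 1 → 13 → 117.
Reducing modulo 17: 117 = 6·17 + 15, so 9^43 ≡ 15.

15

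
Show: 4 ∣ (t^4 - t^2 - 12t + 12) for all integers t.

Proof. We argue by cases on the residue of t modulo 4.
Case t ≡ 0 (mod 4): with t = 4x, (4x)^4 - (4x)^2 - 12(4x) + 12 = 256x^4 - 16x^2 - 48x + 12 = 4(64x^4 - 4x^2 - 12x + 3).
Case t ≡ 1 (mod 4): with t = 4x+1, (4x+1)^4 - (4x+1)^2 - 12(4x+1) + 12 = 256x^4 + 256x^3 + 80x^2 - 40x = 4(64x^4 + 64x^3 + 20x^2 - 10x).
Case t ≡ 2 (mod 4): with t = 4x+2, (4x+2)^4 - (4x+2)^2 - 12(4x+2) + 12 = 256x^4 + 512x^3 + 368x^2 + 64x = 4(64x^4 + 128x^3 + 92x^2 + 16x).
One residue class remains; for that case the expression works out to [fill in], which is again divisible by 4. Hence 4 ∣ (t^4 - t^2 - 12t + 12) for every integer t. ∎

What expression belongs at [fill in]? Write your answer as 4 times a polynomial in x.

4(64x^4 + 192x^3 + 212x^2 + 90x + 12)

Only t ≡ 3 (mod 4) is unaccounted for. Put t = 4x+3:
(4x+3)^4 - (4x+3)^2 - 12(4x+3) + 12 expands to 256x^4 + 768x^3 + 848x^2 + 360x + 48,
and factoring out 4 leaves 4(64x^4 + 192x^3 + 212x^2 + 90x + 12).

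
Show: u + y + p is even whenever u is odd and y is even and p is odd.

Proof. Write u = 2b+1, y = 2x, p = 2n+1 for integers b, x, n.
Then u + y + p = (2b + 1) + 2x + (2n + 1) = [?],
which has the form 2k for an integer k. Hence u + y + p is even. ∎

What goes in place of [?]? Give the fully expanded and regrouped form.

(2b + 1) + 2x + (2n + 1) = 2b + 2n + 2x + 2
= 2(b + n + x + 1).
Since b + n + x + 1 is an integer, the sum is of the form 2k for an integer k.

2(b + n + x + 1)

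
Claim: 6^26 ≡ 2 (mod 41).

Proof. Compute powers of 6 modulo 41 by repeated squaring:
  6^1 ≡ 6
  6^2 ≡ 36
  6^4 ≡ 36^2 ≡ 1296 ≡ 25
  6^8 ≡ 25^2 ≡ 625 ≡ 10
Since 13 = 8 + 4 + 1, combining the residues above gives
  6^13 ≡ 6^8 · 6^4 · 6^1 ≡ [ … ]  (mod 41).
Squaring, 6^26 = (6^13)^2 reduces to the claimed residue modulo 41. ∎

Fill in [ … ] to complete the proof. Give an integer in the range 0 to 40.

24

Multiply the listed residues: 10 · 25 · 6 = 250 → 1500.
Reducing modulo 41: 1500 = 36·41 + 24, so 6^13 ≡ 24.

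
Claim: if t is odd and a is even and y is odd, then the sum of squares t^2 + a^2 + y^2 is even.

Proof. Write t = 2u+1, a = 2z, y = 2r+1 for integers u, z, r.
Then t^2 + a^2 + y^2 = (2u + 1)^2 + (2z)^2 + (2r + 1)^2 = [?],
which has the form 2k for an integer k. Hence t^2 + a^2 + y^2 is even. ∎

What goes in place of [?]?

2(2r^2 + 2r + 2u^2 + 2u + 2z^2 + 1)

Expanding: (2u + 1)^2 + (2z)^2 + (2r + 1)^2 = 4r^2 + 4r + 4u^2 + 4u + 4z^2 + 2.
Every term is even; pulling out the factor of 2 gives 2(2r^2 + 2r + 2u^2 + 2u + 2z^2 + 1).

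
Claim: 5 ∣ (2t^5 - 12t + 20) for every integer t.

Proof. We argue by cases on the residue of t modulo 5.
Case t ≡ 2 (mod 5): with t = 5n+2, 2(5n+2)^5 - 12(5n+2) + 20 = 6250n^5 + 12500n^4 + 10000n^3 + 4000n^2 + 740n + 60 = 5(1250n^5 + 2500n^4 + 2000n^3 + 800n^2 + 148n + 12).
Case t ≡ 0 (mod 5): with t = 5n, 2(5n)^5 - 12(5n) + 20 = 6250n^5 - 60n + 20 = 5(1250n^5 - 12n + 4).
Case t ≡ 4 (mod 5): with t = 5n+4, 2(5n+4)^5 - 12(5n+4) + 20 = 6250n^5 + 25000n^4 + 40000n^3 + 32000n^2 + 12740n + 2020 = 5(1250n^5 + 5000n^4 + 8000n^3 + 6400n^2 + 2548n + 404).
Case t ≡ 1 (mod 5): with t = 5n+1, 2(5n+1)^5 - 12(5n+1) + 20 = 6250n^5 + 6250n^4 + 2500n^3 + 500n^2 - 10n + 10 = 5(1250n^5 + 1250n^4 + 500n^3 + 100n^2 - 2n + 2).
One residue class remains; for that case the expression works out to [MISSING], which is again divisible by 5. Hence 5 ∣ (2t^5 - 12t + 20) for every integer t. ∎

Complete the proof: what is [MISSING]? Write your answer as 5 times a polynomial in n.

5(1250n^5 + 3750n^4 + 4500n^3 + 2700n^2 + 798n + 94)

Only t ≡ 3 (mod 5) is unaccounted for. Put t = 5n+3:
2(5n+3)^5 - 12(5n+3) + 20 expands to 6250n^5 + 18750n^4 + 22500n^3 + 13500n^2 + 3990n + 470,
and factoring out 5 leaves 5(1250n^5 + 3750n^4 + 4500n^3 + 2700n^2 + 798n + 94).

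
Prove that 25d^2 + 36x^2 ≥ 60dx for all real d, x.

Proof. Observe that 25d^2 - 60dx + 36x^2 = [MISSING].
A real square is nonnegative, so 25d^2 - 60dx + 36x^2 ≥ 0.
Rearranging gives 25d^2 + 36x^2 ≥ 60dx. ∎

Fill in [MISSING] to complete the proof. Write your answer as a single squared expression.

(5d - 6x)^2

25d^2 - 60dx + 36x^2 is a perfect-square trinomial: the outer terms are (5d)^2 and (6x)^2, and the cross term is -2·5d·6x.
So 25d^2 - 60dx + 36x^2 = (5d - 6x)^2 ≥ 0.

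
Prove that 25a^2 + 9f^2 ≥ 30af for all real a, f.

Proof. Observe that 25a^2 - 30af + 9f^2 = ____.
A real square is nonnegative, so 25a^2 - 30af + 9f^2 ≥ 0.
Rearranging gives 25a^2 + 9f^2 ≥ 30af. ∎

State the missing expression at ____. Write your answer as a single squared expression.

(5a - 3f)^2

The leading and trailing coefficients are 5^2 and 3^2, and 30 = 2·5·3, so the trinomial is (5a - 3f)^2.
Hence 25a^2 - 30af + 9f^2 ≥ 0.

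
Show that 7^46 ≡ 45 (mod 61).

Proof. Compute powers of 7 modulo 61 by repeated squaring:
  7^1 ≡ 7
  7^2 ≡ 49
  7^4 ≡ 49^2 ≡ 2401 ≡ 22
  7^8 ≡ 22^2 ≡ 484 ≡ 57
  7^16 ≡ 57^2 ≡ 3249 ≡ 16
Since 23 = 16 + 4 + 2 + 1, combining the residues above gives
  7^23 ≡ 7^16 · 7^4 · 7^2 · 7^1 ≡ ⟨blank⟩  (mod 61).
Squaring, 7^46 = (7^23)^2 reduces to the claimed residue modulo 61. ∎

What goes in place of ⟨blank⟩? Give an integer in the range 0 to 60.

Multiply the listed residues: 16 · 22 · 49 · 7 = 352 → 17248 → 120736.
Reducing modulo 61: 120736 = 1979·61 + 17, so 7^23 ≡ 17.

17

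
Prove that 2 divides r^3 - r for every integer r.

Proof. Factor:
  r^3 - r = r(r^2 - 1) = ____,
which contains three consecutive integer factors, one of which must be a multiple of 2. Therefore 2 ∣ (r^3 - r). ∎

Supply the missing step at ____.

(r - 1)r(r + 1)

r(r^2 - 1) = r(r - 1)(r + 1) = (r - 1)r(r + 1).
These three factors are consecutive integers, so their product is divisible by 2.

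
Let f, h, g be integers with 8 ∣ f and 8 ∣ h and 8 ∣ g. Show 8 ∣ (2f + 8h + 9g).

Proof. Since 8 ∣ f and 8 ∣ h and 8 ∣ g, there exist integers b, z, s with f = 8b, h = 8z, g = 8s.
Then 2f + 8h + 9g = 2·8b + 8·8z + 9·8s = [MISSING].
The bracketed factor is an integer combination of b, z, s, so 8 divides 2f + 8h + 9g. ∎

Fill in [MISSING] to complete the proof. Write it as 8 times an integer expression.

Pull the common 8 out of every term: 2·8b + 8·8z + 9·8s = 8(2b + 9s + 8z).
2b + 9s + 8z is an integer, which exhibits the divisibility.

8(2b + 9s + 8z)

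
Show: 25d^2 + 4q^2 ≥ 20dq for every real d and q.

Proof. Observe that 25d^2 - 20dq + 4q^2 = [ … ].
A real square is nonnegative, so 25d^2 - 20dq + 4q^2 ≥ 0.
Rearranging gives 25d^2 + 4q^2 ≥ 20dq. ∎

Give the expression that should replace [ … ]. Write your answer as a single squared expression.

The leading and trailing coefficients are 5^2 and 2^2, and 20 = 2·5·2, so the trinomial is (5d - 2q)^2.
Hence 25d^2 - 20dq + 4q^2 ≥ 0.

(5d - 2q)^2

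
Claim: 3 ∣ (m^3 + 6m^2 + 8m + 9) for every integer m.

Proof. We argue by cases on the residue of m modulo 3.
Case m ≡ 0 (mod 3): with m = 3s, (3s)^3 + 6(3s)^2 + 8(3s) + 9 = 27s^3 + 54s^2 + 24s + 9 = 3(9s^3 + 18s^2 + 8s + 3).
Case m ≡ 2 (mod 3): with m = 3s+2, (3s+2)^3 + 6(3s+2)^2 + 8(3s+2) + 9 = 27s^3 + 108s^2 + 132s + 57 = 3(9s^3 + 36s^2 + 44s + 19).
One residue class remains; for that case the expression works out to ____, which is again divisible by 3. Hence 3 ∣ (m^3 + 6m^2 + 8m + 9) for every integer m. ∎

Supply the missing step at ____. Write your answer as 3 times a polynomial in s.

3(9s^3 + 27s^2 + 23s + 8)

Only m ≡ 1 (mod 3) is unaccounted for. Put m = 3s+1:
(3s+1)^3 + 6(3s+1)^2 + 8(3s+1) + 9 expands to 27s^3 + 81s^2 + 69s + 24,
and factoring out 3 leaves 3(9s^3 + 27s^2 + 23s + 8).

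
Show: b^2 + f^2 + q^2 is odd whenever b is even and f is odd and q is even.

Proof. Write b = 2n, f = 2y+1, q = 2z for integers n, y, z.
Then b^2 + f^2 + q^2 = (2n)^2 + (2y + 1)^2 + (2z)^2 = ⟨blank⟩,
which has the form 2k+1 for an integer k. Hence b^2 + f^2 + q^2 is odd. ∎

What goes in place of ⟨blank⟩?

2(2n^2 + 2y^2 + 2y + 2z^2) + 1

Expanding: (2n)^2 + (2y + 1)^2 + (2z)^2 = 4n^2 + 4y^2 + 4y + 4z^2 + 1.
Every term except the constant is even, so this is 2(2n^2 + 2y^2 + 2y + 2z^2) + 1,
and 2n^2 + 2y^2 + 2y + 2z^2 ∈ ℤ gives the required form.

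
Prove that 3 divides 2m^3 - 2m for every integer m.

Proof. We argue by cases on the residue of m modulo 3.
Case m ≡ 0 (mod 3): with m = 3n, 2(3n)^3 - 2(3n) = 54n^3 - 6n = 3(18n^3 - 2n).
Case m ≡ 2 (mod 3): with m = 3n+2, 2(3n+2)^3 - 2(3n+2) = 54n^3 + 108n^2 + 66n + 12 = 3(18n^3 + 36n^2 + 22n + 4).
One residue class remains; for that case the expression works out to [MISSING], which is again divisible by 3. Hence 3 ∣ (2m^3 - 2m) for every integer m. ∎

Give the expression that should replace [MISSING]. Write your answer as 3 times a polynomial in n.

Only m ≡ 1 (mod 3) is unaccounted for. Put m = 3n+1:
2(3n+1)^3 - 2(3n+1) expands to 54n^3 + 54n^2 + 12n,
and factoring out 3 leaves 3(18n^3 + 18n^2 + 4n).

3(18n^3 + 18n^2 + 4n)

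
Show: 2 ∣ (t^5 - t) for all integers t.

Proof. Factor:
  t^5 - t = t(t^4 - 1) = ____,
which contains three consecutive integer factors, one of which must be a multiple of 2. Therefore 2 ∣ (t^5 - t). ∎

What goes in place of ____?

t^4 - 1 = (t^2 - 1)(t^2 + 1), and t^2 - 1 = (t-1)(t+1).
So t(t^4 - 1) = (t - 1)t(t + 1)(t^2 + 1).

(t - 1)t(t + 1)(t^2 + 1)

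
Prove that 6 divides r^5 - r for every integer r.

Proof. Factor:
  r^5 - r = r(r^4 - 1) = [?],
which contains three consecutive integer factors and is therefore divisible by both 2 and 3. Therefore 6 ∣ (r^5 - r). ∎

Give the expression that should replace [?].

(r - 1)r(r + 1)(r^2 + 1)

r^4 - 1 = (r^2 - 1)(r^2 + 1), and r^2 - 1 = (r-1)(r+1).
So r(r^4 - 1) = (r - 1)r(r + 1)(r^2 + 1).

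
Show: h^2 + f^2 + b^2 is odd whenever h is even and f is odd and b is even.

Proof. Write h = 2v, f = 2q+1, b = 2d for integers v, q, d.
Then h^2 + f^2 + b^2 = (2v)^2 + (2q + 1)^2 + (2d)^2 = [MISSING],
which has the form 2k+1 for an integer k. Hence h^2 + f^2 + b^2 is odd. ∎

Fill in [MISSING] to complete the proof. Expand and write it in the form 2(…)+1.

Expanding: (2v)^2 + (2q + 1)^2 + (2d)^2 = 4d^2 + 4q^2 + 4q + 4v^2 + 1.
Every term except the constant is even, so this is 2(2d^2 + 2q^2 + 2q + 2v^2) + 1,
and 2d^2 + 2q^2 + 2q + 2v^2 ∈ ℤ gives the required form.

2(2d^2 + 2q^2 + 2q + 2v^2) + 1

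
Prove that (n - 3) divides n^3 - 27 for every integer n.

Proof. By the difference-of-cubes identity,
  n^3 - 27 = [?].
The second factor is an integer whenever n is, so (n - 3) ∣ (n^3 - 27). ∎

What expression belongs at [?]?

Polynomial division of n^3 - 27 by n - 3 leaves remainder 0 and quotient n^2 + 3n + 9.
Hence n^3 - 27 = (n - 3)(n^2 + 3n + 9).

(n - 3)(n^2 + 3n + 9)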